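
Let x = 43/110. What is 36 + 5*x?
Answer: 835/22 ≈ 37.955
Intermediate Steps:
x = 43/110 (x = 43*(1/110) = 43/110 ≈ 0.39091)
36 + 5*x = 36 + 5*(43/110) = 36 + 43/22 = 835/22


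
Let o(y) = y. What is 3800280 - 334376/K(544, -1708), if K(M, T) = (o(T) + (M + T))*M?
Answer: 742179524677/195296 ≈ 3.8003e+6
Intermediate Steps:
K(M, T) = M*(M + 2*T) (K(M, T) = (T + (M + T))*M = (M + 2*T)*M = M*(M + 2*T))
3800280 - 334376/K(544, -1708) = 3800280 - 334376*1/(544*(544 + 2*(-1708))) = 3800280 - 334376*1/(544*(544 - 3416)) = 3800280 - 334376/(544*(-2872)) = 3800280 - 334376/(-1562368) = 3800280 - 334376*(-1/1562368) = 3800280 + 41797/195296 = 742179524677/195296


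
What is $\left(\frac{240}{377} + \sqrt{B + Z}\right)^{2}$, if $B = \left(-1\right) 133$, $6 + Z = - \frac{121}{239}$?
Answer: $- \frac{4725098718}{33968831} + \frac{480 i \sqrt{7968738}}{90103} \approx -139.1 + 15.038 i$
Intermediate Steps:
$Z = - \frac{1555}{239}$ ($Z = -6 - \frac{121}{239} = - \frac{1555}{239} \approx -6.5063$)
$B = -133$
$\left(\frac{240}{377} + \sqrt{B + Z}\right)^{2} = \left(\frac{240}{377} + \sqrt{-133 - \frac{1555}{239}}\right)^{2} = \left(240 \cdot \frac{1}{377} + \sqrt{- \frac{33342}{239}}\right)^{2} = \left(\frac{240}{377} + \frac{i \sqrt{7968738}}{239}\right)^{2}$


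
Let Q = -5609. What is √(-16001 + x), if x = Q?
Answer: I*√21610 ≈ 147.0*I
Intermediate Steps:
x = -5609
√(-16001 + x) = √(-16001 - 5609) = √(-21610) = I*√21610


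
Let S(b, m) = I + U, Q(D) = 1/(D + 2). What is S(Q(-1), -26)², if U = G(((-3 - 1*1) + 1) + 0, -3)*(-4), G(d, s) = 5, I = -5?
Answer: 625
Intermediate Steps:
Q(D) = 1/(2 + D)
U = -20 (U = 5*(-4) = -20)
S(b, m) = -25 (S(b, m) = -5 - 20 = -25)
S(Q(-1), -26)² = (-25)² = 625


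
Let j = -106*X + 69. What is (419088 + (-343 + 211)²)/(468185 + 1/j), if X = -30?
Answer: 709113744/760566533 ≈ 0.93235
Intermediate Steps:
j = 3249 (j = -106*(-30) + 69 = 3180 + 69 = 3249)
(419088 + (-343 + 211)²)/(468185 + 1/j) = (419088 + (-343 + 211)²)/(468185 + 1/3249) = (419088 + (-132)²)/(468185 + 1/3249) = (419088 + 17424)/(1521133066/3249) = 436512*(3249/1521133066) = 709113744/760566533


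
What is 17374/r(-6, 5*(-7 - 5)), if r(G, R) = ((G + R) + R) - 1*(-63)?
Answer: -2482/9 ≈ -275.78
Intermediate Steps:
r(G, R) = 63 + G + 2*R (r(G, R) = (G + 2*R) + 63 = 63 + G + 2*R)
17374/r(-6, 5*(-7 - 5)) = 17374/(63 - 6 + 2*(5*(-7 - 5))) = 17374/(63 - 6 + 2*(5*(-12))) = 17374/(63 - 6 + 2*(-60)) = 17374/(63 - 6 - 120) = 17374/(-63) = 17374*(-1/63) = -2482/9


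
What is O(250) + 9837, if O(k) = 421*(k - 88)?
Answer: 78039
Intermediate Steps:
O(k) = -37048 + 421*k (O(k) = 421*(-88 + k) = -37048 + 421*k)
O(250) + 9837 = (-37048 + 421*250) + 9837 = (-37048 + 105250) + 9837 = 68202 + 9837 = 78039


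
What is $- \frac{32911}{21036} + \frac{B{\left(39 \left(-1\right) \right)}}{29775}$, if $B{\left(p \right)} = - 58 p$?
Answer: $- \frac{310780531}{208782300} \approx -1.4885$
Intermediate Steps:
$- \frac{32911}{21036} + \frac{B{\left(39 \left(-1\right) \right)}}{29775} = - \frac{32911}{21036} + \frac{\left(-58\right) 39 \left(-1\right)}{29775} = \left(-32911\right) \frac{1}{21036} + \left(-58\right) \left(-39\right) \frac{1}{29775} = - \frac{32911}{21036} + 2262 \cdot \frac{1}{29775} = - \frac{32911}{21036} + \frac{754}{9925} = - \frac{310780531}{208782300}$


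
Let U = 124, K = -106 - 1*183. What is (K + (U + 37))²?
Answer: 16384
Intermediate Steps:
K = -289 (K = -106 - 183 = -289)
(K + (U + 37))² = (-289 + (124 + 37))² = (-289 + 161)² = (-128)² = 16384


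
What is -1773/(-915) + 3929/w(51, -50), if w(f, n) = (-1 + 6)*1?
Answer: 48052/61 ≈ 787.74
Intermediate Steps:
w(f, n) = 5 (w(f, n) = 5*1 = 5)
-1773/(-915) + 3929/w(51, -50) = -1773/(-915) + 3929/5 = -1773*(-1/915) + 3929*(1/5) = 591/305 + 3929/5 = 48052/61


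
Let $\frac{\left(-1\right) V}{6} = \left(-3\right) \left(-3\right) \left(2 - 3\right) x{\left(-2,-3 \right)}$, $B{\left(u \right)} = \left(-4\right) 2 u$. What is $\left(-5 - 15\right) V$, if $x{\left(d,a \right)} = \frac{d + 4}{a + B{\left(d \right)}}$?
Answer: $- \frac{2160}{13} \approx -166.15$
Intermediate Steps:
$B{\left(u \right)} = - 8 u$
$x{\left(d,a \right)} = \frac{4 + d}{a - 8 d}$ ($x{\left(d,a \right)} = \frac{d + 4}{a - 8 d} = \frac{4 + d}{a - 8 d}$)
$V = \frac{108}{13}$ ($V = - 6 \left(-3\right) \left(-3\right) \left(2 - 3\right) \frac{4 - 2}{-3 - -16} = - 6 \cdot 9 \left(-1\right) \frac{1}{-3 + 16} \cdot 2 = - 6 \left(- 9 \cdot \frac{1}{13} \cdot 2\right) = - 6 \left(\left(-9\right) \frac{2}{13}\right) = \left(-6\right) \left(- \frac{18}{13}\right) = \frac{108}{13} \approx 8.3077$)
$\left(-5 - 15\right) V = \left(-5 - 15\right) \frac{108}{13} = \left(-20\right) \frac{108}{13} = - \frac{2160}{13}$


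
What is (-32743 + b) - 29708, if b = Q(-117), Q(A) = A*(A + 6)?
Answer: -49464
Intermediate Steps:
Q(A) = A*(6 + A)
b = 12987 (b = -117*(6 - 117) = -117*(-111) = 12987)
(-32743 + b) - 29708 = (-32743 + 12987) - 29708 = -19756 - 29708 = -49464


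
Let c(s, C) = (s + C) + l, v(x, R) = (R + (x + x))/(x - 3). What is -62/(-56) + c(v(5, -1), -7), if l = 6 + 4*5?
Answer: 689/28 ≈ 24.607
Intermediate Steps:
v(x, R) = (R + 2*x)/(-3 + x)
l = 26 (l = 6 + 20 = 26)
c(s, C) = 26 + C + s (c(s, C) = (s + C) + 26 = (C + s) + 26 = 26 + C + s)
-62/(-56) + c(v(5, -1), -7) = -62/(-56) + (26 - 7 + (-1 + 2*5)/(-3 + 5)) = -1/56*(-62) + (26 - 7 + (-1 + 10)/2) = 31/28 + (26 - 7 + (½)*9) = 31/28 + (26 - 7 + 9/2) = 31/28 + 47/2 = 689/28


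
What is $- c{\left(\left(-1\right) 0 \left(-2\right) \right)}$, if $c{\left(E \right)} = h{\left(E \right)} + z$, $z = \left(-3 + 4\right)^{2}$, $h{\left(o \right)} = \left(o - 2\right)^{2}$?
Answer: $-5$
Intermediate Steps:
$h{\left(o \right)} = \left(-2 + o\right)^{2}$
$z = 1$ ($z = 1^{2} = 1$)
$c{\left(E \right)} = 1 + \left(-2 + E\right)^{2}$ ($c{\left(E \right)} = \left(-2 + E\right)^{2} + 1 = 1 + \left(-2 + E\right)^{2}$)
$- c{\left(\left(-1\right) 0 \left(-2\right) \right)} = - (1 + \left(-2 + \left(-1\right) 0 \left(-2\right)\right)^{2}) = - (1 + \left(-2 + 0 \left(-2\right)\right)^{2}) = - (1 + \left(-2 + 0\right)^{2}) = - (1 + \left(-2\right)^{2}) = - (1 + 4) = \left(-1\right) 5 = -5$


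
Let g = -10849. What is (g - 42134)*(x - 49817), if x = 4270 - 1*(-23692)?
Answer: 1157943465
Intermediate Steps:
x = 27962 (x = 4270 + 23692 = 27962)
(g - 42134)*(x - 49817) = (-10849 - 42134)*(27962 - 49817) = -52983*(-21855) = 1157943465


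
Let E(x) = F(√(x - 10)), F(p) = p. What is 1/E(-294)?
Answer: -I*√19/76 ≈ -0.057354*I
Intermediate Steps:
E(x) = √(-10 + x) (E(x) = √(x - 10) = √(-10 + x))
1/E(-294) = 1/(√(-10 - 294)) = 1/(√(-304)) = 1/(4*I*√19) = -I*√19/76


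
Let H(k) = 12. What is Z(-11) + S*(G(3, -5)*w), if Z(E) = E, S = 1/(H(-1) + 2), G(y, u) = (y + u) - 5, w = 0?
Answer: -11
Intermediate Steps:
G(y, u) = -5 + u + y (G(y, u) = (u + y) - 5 = -5 + u + y)
S = 1/14 (S = 1/(12 + 2) = 1/14 ≈ 0.071429)
Z(-11) + S*(G(3, -5)*w) = -11 + ((-5 - 5 + 3)*0)/14 = -11 + (-7*0)/14 = -11 + (1/14)*0 = -11 + 0 = -11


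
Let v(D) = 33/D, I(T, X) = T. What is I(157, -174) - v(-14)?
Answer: 2231/14 ≈ 159.36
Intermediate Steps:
I(157, -174) - v(-14) = 157 - 33/(-14) = 157 - 33*(-1)/14 = 157 - 1*(-33/14) = 157 + 33/14 = 2231/14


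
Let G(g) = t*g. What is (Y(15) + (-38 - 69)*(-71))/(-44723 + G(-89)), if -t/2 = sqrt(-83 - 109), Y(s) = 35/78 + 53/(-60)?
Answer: -88332710361/521619814820 - 703138092*I*sqrt(3)/130404953705 ≈ -0.16934 - 0.0093391*I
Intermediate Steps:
Y(s) = -113/260 (Y(s) = 35*(1/78) + 53*(-1/60) = 35/78 - 53/60 = -113/260)
t = -16*I*sqrt(3) (t = -2*sqrt(-83 - 109) = -16*I*sqrt(3) ≈ -27.713*I)
G(g) = -16*I*g*sqrt(3) (G(g) = (-16*I*sqrt(3))*g = -16*I*g*sqrt(3))
(Y(15) + (-38 - 69)*(-71))/(-44723 + G(-89)) = (-113/260 + (-38 - 69)*(-71))/(-44723 - 16*I*(-89)*sqrt(3)) = (-113/260 - 107*(-71))/(-44723 + 1424*I*sqrt(3)) = (-113/260 + 7597)/(-44723 + 1424*I*sqrt(3)) = 1975107/(260*(-44723 + 1424*I*sqrt(3)))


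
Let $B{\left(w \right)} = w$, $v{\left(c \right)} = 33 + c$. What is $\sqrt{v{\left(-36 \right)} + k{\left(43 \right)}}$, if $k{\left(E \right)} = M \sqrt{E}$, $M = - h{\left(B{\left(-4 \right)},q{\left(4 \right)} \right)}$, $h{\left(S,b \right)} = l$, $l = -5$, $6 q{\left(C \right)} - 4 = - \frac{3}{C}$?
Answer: $\sqrt{-3 + 5 \sqrt{43}} \approx 5.4578$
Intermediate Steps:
$q{\left(C \right)} = \frac{2}{3} - \frac{1}{2 C}$ ($q{\left(C \right)} = \frac{2}{3} + \frac{\left(-3\right) \frac{1}{C}}{6} = \frac{2}{3} - \frac{1}{2 C}$)
$h{\left(S,b \right)} = -5$
$M = 5$ ($M = \left(-1\right) \left(-5\right) = 5$)
$k{\left(E \right)} = 5 \sqrt{E}$
$\sqrt{v{\left(-36 \right)} + k{\left(43 \right)}} = \sqrt{\left(33 - 36\right) + 5 \sqrt{43}} = \sqrt{-3 + 5 \sqrt{43}}$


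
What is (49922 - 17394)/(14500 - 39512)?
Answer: -8132/6253 ≈ -1.3005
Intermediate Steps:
(49922 - 17394)/(14500 - 39512) = 32528/(-25012) = 32528*(-1/25012) = -8132/6253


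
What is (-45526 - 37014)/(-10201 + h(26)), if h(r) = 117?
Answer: 20635/2521 ≈ 8.1852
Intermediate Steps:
(-45526 - 37014)/(-10201 + h(26)) = (-45526 - 37014)/(-10201 + 117) = -82540/(-10084) = -82540*(-1/10084) = 20635/2521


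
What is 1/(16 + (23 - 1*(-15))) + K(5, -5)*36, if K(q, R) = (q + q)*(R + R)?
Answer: -194399/54 ≈ -3600.0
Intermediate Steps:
K(q, R) = 4*R*q (K(q, R) = (2*q)*(2*R) = 4*R*q)
1/(16 + (23 - 1*(-15))) + K(5, -5)*36 = 1/(16 + (23 - 1*(-15))) + (4*(-5)*5)*36 = 1/(16 + (23 + 15)) - 100*36 = 1/(16 + 38) - 3600 = 1/54 - 3600 = -194399/54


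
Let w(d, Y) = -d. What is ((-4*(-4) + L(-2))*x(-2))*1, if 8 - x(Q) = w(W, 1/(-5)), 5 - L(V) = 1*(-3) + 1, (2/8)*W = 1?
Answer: 276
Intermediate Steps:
W = 4 (W = 4*1 = 4)
L(V) = 7 (L(V) = 5 - (1*(-3) + 1) = 5 - (-3 + 1) = 5 - 1*(-2) = 5 + 2 = 7)
x(Q) = 12 (x(Q) = 8 - (-1)*4 = 8 - 1*(-4) = 8 + 4 = 12)
((-4*(-4) + L(-2))*x(-2))*1 = ((-4*(-4) + 7)*12)*1 = ((16 + 7)*12)*1 = (23*12)*1 = 276*1 = 276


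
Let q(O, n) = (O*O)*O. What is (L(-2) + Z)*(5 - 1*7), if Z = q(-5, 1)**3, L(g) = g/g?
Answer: 3906248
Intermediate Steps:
L(g) = 1
q(O, n) = O**3 (q(O, n) = O**2*O = O**3)
Z = -1953125 (Z = ((-5)**3)**3 = (-125)**3 = -1953125)
(L(-2) + Z)*(5 - 1*7) = (1 - 1953125)*(5 - 1*7) = -1953124*(5 - 7) = -1953124*(-2) = 3906248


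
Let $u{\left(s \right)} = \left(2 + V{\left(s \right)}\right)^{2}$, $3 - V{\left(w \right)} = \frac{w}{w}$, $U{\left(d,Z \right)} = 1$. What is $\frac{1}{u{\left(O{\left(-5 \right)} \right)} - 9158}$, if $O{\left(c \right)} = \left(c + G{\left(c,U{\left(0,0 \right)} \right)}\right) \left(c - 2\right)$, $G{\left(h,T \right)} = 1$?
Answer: $- \frac{1}{9142} \approx -0.00010939$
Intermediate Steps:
$V{\left(w \right)} = 2$ ($V{\left(w \right)} = 3 - \frac{w}{w} = 3 - 1 = 2$)
$O{\left(c \right)} = \left(1 + c\right) \left(-2 + c\right)$ ($O{\left(c \right)} = \left(c + 1\right) \left(c - 2\right) = \left(1 + c\right) \left(-2 + c\right)$)
$u{\left(s \right)} = 16$ ($u{\left(s \right)} = \left(2 + 2\right)^{2} = 4^{2} = 16$)
$\frac{1}{u{\left(O{\left(-5 \right)} \right)} - 9158} = \frac{1}{16 - 9158} = \frac{1}{-9142} = - \frac{1}{9142}$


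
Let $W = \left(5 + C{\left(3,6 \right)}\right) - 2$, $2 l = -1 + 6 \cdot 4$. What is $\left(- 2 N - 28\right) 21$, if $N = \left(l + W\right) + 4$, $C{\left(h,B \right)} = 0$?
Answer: $-1365$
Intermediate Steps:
$l = \frac{23}{2}$ ($l = \frac{-1 + 6 \cdot 4}{2} = \frac{-1 + 24}{2} = \frac{1}{2} \cdot 23 = \frac{23}{2} \approx 11.5$)
$W = 3$ ($W = \left(5 + 0\right) - 2 = 5 - 2 = 3$)
$N = \frac{37}{2}$ ($N = \left(\frac{23}{2} + 3\right) + 4 = \frac{29}{2} + 4 = \frac{37}{2} \approx 18.5$)
$\left(- 2 N - 28\right) 21 = \left(\left(-2\right) \frac{37}{2} - 28\right) 21 = \left(-37 - 28\right) 21 = \left(-65\right) 21 = -1365$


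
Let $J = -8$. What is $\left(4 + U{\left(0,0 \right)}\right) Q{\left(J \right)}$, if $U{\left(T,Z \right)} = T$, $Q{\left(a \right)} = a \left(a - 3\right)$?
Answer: $352$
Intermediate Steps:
$Q{\left(a \right)} = a \left(-3 + a\right)$
$\left(4 + U{\left(0,0 \right)}\right) Q{\left(J \right)} = \left(4 + 0\right) \left(- 8 \left(-3 - 8\right)\right) = 4 \left(\left(-8\right) \left(-11\right)\right) = 4 \cdot 88 = 352$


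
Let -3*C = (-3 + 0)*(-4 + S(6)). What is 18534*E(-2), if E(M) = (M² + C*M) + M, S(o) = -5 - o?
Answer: 593088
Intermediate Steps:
C = -15 (C = -(-3 + 0)*(-4 + (-5 - 1*6))/3 = -(-1)*(-4 + (-5 - 6)) = -(-1)*(-4 - 11) = -(-1)*(-15) = -⅓*45 = -15)
E(M) = M² - 14*M (E(M) = (M² - 15*M) + M = M² - 14*M)
18534*E(-2) = 18534*(-2*(-14 - 2)) = 18534*(-2*(-16)) = 18534*32 = 593088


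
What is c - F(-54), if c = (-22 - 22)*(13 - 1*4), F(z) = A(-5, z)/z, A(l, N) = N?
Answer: -397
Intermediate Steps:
F(z) = 1 (F(z) = z/z = 1)
c = -396 (c = -44*(13 - 4) = -44*9 = -396)
c - F(-54) = -396 - 1*1 = -396 - 1 = -397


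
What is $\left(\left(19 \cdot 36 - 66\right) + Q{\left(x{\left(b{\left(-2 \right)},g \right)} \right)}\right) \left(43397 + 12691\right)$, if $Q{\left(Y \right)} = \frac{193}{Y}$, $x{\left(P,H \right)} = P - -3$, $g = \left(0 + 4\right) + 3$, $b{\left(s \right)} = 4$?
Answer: $\frac{253461672}{7} \approx 3.6209 \cdot 10^{7}$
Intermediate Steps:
$g = 7$ ($g = 4 + 3 = 7$)
$x{\left(P,H \right)} = 3 + P$ ($x{\left(P,H \right)} = P + 3 = 3 + P$)
$\left(\left(19 \cdot 36 - 66\right) + Q{\left(x{\left(b{\left(-2 \right)},g \right)} \right)}\right) \left(43397 + 12691\right) = \left(\left(19 \cdot 36 - 66\right) + \frac{193}{3 + 4}\right) \left(43397 + 12691\right) = \left(\left(684 - 66\right) + \frac{193}{7}\right) 56088 = \left(618 + 193 \cdot \frac{1}{7}\right) 56088 = \left(618 + \frac{193}{7}\right) 56088 = \frac{4519}{7} \cdot 56088 = \frac{253461672}{7}$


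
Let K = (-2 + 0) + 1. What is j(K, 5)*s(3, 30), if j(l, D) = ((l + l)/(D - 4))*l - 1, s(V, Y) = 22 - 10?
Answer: 12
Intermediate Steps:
s(V, Y) = 12
K = -1 (K = -2 + 1 = -1)
j(l, D) = -1 + 2*l**2/(-4 + D) (j(l, D) = ((2*l)/(-4 + D))*l - 1 = (2*l/(-4 + D))*l - 1 = 2*l**2/(-4 + D) - 1 = -1 + 2*l**2/(-4 + D))
j(K, 5)*s(3, 30) = ((4 - 1*5 + 2*(-1)**2)/(-4 + 5))*12 = ((4 - 5 + 2*1)/1)*12 = (1*(4 - 5 + 2))*12 = (1*1)*12 = 1*12 = 12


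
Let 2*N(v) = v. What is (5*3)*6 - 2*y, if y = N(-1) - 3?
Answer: 97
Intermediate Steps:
N(v) = v/2
y = -7/2 (y = (½)*(-1) - 3 = -½ - 3 = -7/2 ≈ -3.5000)
(5*3)*6 - 2*y = (5*3)*6 - 2*(-7/2) = 15*6 + 7 = 90 + 7 = 97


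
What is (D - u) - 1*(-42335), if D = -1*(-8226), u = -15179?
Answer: 65740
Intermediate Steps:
D = 8226
(D - u) - 1*(-42335) = (8226 - 1*(-15179)) - 1*(-42335) = (8226 + 15179) + 42335 = 23405 + 42335 = 65740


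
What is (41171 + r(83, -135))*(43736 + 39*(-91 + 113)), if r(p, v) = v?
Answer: 1829959384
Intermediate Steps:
(41171 + r(83, -135))*(43736 + 39*(-91 + 113)) = (41171 - 135)*(43736 + 39*(-91 + 113)) = 41036*(43736 + 39*22) = 41036*(43736 + 858) = 41036*44594 = 1829959384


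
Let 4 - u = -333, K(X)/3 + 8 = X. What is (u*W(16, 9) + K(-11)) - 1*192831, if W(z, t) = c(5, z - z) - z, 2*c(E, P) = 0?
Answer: -198280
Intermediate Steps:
K(X) = -24 + 3*X
c(E, P) = 0 (c(E, P) = (½)*0 = 0)
u = 337 (u = 4 - 1*(-333) = 4 + 333 = 337)
W(z, t) = -z (W(z, t) = 0 - z = -z)
(u*W(16, 9) + K(-11)) - 1*192831 = (337*(-1*16) + (-24 + 3*(-11))) - 1*192831 = (337*(-16) + (-24 - 33)) - 192831 = (-5392 - 57) - 192831 = -5449 - 192831 = -198280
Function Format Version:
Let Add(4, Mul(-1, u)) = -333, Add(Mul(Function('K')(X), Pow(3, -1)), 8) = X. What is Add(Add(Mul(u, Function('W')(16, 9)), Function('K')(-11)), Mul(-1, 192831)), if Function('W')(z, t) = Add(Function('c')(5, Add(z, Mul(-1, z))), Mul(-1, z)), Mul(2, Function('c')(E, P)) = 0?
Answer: -198280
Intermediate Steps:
Function('K')(X) = Add(-24, Mul(3, X))
Function('c')(E, P) = 0 (Function('c')(E, P) = Mul(Rational(1, 2), 0) = 0)
u = 337 (u = Add(4, Mul(-1, -333)) = Add(4, 333) = 337)
Function('W')(z, t) = Mul(-1, z) (Function('W')(z, t) = Add(0, Mul(-1, z)) = Mul(-1, z))
Add(Add(Mul(u, Function('W')(16, 9)), Function('K')(-11)), Mul(-1, 192831)) = Add(Add(Mul(337, Mul(-1, 16)), Add(-24, Mul(3, -11))), Mul(-1, 192831)) = Add(Add(Mul(337, -16), Add(-24, -33)), -192831) = Add(Add(-5392, -57), -192831) = Add(-5449, -192831) = -198280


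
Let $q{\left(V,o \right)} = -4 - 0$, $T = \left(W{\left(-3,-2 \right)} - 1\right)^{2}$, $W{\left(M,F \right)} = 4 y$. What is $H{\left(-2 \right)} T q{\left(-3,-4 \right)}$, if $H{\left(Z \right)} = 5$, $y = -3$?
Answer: $-3380$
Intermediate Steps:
$W{\left(M,F \right)} = -12$ ($W{\left(M,F \right)} = 4 \left(-3\right) = -12$)
$T = 169$ ($T = \left(-12 - 1\right)^{2} = \left(-13\right)^{2} = 169$)
$q{\left(V,o \right)} = -4$ ($q{\left(V,o \right)} = -4 + 0 = -4$)
$H{\left(-2 \right)} T q{\left(-3,-4 \right)} = 5 \cdot 169 \left(-4\right) = 845 \left(-4\right) = -3380$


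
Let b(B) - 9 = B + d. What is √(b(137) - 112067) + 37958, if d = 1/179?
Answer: 37958 + I*√3586060582/179 ≈ 37958.0 + 334.55*I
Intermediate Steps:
d = 1/179 ≈ 0.0055866
b(B) = 1612/179 + B (b(B) = 9 + (B + 1/179) = 9 + (1/179 + B) = 1612/179 + B)
√(b(137) - 112067) + 37958 = √((1612/179 + 137) - 112067) + 37958 = √(26135/179 - 112067) + 37958 = √(-20033858/179) + 37958 = I*√3586060582/179 + 37958 = 37958 + I*√3586060582/179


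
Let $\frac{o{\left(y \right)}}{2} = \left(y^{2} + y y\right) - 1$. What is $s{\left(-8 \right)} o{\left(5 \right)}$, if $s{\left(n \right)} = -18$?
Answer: $-1764$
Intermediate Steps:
$o{\left(y \right)} = -2 + 4 y^{2}$ ($o{\left(y \right)} = 2 \left(\left(y^{2} + y y\right) - 1\right) = 2 \left(\left(y^{2} + y^{2}\right) - 1\right) = 2 \left(2 y^{2} - 1\right) = 2 \left(-1 + 2 y^{2}\right) = -2 + 4 y^{2}$)
$s{\left(-8 \right)} o{\left(5 \right)} = - 18 \left(-2 + 4 \cdot 5^{2}\right) = - 18 \left(-2 + 4 \cdot 25\right) = - 18 \left(-2 + 100\right) = \left(-18\right) 98 = -1764$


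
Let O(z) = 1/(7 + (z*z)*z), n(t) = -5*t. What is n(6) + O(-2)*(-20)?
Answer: -10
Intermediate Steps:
O(z) = 1/(7 + z³) (O(z) = 1/(7 + z²*z) = 1/(7 + z³))
n(6) + O(-2)*(-20) = -5*6 - 20/(7 + (-2)³) = -30 - 20/(7 - 8) = -30 - 20/(-1) = -30 - 1*(-20) = -30 + 20 = -10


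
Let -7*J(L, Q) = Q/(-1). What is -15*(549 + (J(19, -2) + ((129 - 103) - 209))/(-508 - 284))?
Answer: -15224695/1848 ≈ -8238.5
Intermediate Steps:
J(L, Q) = Q/7 (J(L, Q) = -Q/(7*(-1)) = -Q*(-1)/7 = -(-1)*Q/7 = Q/7)
-15*(549 + (J(19, -2) + ((129 - 103) - 209))/(-508 - 284)) = -15*(549 + ((⅐)*(-2) + ((129 - 103) - 209))/(-508 - 284)) = -15*(549 + (-2/7 + (26 - 209))/(-792)) = -15*(549 + (-2/7 - 183)*(-1/792)) = -15*(549 - 1283/7*(-1/792)) = -15*(549 + 1283/5544) = -15*3044939/5544 = -15224695/1848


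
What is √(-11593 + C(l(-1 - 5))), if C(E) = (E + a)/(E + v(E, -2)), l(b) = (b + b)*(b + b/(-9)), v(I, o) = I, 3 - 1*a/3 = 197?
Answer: I*√742211/8 ≈ 107.69*I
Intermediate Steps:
a = -582 (a = 9 - 3*197 = 9 - 591 = -582)
l(b) = 16*b²/9 (l(b) = (2*b)*(b + b*(-⅑)) = (2*b)*(b - b/9) = (2*b)*(8*b/9) = 16*b²/9)
C(E) = (-582 + E)/(2*E) (C(E) = (E - 582)/(E + E) = (-582 + E)/((2*E)) = (-582 + E)*(1/(2*E)) = (-582 + E)/(2*E))
√(-11593 + C(l(-1 - 5))) = √(-11593 + (-582 + 16*(-1 - 5)²/9)/(2*((16*(-1 - 5)²/9)))) = √(-11593 + (-582 + (16/9)*(-6)²)/(2*(((16/9)*(-6)²)))) = √(-11593 + (-582 + (16/9)*36)/(2*(((16/9)*36)))) = √(-11593 + (½)*(-582 + 64)/64) = √(-11593 + (½)*(1/64)*(-518)) = √(-11593 - 259/64) = √(-742211/64) = I*√742211/8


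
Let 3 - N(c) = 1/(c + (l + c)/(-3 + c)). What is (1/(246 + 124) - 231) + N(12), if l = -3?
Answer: -1097037/4810 ≈ -228.07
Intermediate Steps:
N(c) = 3 - 1/(1 + c) (N(c) = 3 - 1/(c + (-3 + c)/(-3 + c)) = 3 - 1/(c + 1) = 3 - 1/(1 + c))
(1/(246 + 124) - 231) + N(12) = (1/(246 + 124) - 231) + (2 + 3*12)/(1 + 12) = (1/370 - 231) + (2 + 36)/13 = (1/370 - 231) + (1/13)*38 = -85469/370 + 38/13 = -1097037/4810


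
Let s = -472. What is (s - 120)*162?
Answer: -95904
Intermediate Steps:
(s - 120)*162 = (-472 - 120)*162 = -592*162 = -95904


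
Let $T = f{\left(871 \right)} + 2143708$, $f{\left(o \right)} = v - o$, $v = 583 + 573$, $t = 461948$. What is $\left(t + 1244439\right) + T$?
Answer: $3850380$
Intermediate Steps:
$v = 1156$
$f{\left(o \right)} = 1156 - o$
$T = 2143993$ ($T = \left(1156 - 871\right) + 2143708 = 285 + 2143708 = 2143993$)
$\left(t + 1244439\right) + T = \left(461948 + 1244439\right) + 2143993 = 1706387 + 2143993 = 3850380$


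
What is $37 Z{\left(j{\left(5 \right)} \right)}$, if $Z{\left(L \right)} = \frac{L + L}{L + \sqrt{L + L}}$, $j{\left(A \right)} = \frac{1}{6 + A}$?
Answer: $- \frac{74}{21} + \frac{74 \sqrt{22}}{21} \approx 13.004$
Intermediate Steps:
$Z{\left(L \right)} = \frac{2 L}{L + \sqrt{2} \sqrt{L}}$ ($Z{\left(L \right)} = \frac{2 L}{L + \sqrt{2 L}} = \frac{2 L}{L + \sqrt{2} \sqrt{L}}$)
$37 Z{\left(j{\left(5 \right)} \right)} = 37 \frac{2}{\left(6 + 5\right) \left(\frac{1}{6 + 5} + \sqrt{2} \sqrt{\frac{1}{6 + 5}}\right)} = 37 \frac{2}{11 \left(\frac{1}{11} + \sqrt{2} \sqrt{\frac{1}{11}}\right)} = 37 \cdot 2 \cdot \frac{1}{11} \frac{1}{\frac{1}{11} + \frac{\sqrt{2}}{\sqrt{11}}} = 37 \cdot 2 \cdot \frac{1}{11} \frac{1}{\frac{1}{11} + \sqrt{2} \frac{\sqrt{11}}{11}} = 37 \cdot 2 \cdot \frac{1}{11} \frac{1}{\frac{1}{11} + \frac{\sqrt{22}}{11}} = 37 \frac{2}{11 \left(\frac{1}{11} + \frac{\sqrt{22}}{11}\right)} = \frac{74}{11 \left(\frac{1}{11} + \frac{\sqrt{22}}{11}\right)}$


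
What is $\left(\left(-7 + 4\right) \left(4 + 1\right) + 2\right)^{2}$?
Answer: $169$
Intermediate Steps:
$\left(\left(-7 + 4\right) \left(4 + 1\right) + 2\right)^{2} = \left(\left(-3\right) 5 + 2\right)^{2} = \left(-15 + 2\right)^{2} = \left(-13\right)^{2} = 169$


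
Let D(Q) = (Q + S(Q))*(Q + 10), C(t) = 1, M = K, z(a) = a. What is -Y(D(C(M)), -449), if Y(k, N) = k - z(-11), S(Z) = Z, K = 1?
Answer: -33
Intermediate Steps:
M = 1
D(Q) = 2*Q*(10 + Q) (D(Q) = (Q + Q)*(Q + 10) = (2*Q)*(10 + Q) = 2*Q*(10 + Q))
Y(k, N) = 11 + k (Y(k, N) = k - 1*(-11) = k + 11 = 11 + k)
-Y(D(C(M)), -449) = -(11 + 2*1*(10 + 1)) = -(11 + 2*1*11) = -(11 + 22) = -1*33 = -33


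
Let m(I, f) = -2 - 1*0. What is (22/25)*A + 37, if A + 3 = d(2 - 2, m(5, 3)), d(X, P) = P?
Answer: 163/5 ≈ 32.600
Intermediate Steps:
m(I, f) = -2 (m(I, f) = -2 + 0 = -2)
A = -5 (A = -3 - 2 = -5)
(22/25)*A + 37 = (22/25)*(-5) + 37 = -22/5 + 37 = 163/5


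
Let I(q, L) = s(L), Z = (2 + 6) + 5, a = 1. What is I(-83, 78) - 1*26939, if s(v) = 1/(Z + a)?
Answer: -377145/14 ≈ -26939.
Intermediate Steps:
Z = 13 (Z = 8 + 5 = 13)
s(v) = 1/14 (s(v) = 1/(13 + 1) = 1/14)
I(q, L) = 1/14
I(-83, 78) - 1*26939 = 1/14 - 1*26939 = 1/14 - 26939 = -377145/14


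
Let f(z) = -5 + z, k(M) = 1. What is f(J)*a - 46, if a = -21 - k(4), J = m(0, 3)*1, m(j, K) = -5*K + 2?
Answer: 350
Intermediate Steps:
m(j, K) = 2 - 5*K
J = -13 (J = (2 - 5*3)*1 = (2 - 15)*1 = -13*1 = -13)
a = -22 (a = -21 - 1*1 = -21 - 1 = -22)
f(J)*a - 46 = (-5 - 13)*(-22) - 46 = -18*(-22) - 46 = 396 - 46 = 350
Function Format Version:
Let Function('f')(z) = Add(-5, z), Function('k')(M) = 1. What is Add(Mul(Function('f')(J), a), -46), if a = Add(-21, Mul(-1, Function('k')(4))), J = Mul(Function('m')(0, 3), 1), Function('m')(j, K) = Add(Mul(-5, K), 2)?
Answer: 350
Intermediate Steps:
Function('m')(j, K) = Add(2, Mul(-5, K))
J = -13 (J = Mul(Add(2, Mul(-5, 3)), 1) = Mul(Add(2, -15), 1) = Mul(-13, 1) = -13)
a = -22 (a = Add(-21, Mul(-1, 1)) = Add(-21, -1) = -22)
Add(Mul(Function('f')(J), a), -46) = Add(Mul(Add(-5, -13), -22), -46) = Add(Mul(-18, -22), -46) = Add(396, -46) = 350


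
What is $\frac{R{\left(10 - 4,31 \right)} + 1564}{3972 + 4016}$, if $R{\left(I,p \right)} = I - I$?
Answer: $\frac{391}{1997} \approx 0.19579$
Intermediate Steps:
$R{\left(I,p \right)} = 0$
$\frac{R{\left(10 - 4,31 \right)} + 1564}{3972 + 4016} = \frac{0 + 1564}{3972 + 4016} = \frac{1564}{7988} = 1564 \cdot \frac{1}{7988} = \frac{391}{1997}$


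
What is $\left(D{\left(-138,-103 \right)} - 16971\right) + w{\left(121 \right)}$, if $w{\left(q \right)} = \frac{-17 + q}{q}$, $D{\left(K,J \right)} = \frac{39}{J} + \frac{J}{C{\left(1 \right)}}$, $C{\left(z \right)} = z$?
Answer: $- \frac{212787269}{12463} \approx -17074.0$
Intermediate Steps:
$D{\left(K,J \right)} = J + \frac{39}{J}$ ($D{\left(K,J \right)} = \frac{39}{J} + \frac{J}{1} = \frac{39}{J} + J 1 = \frac{39}{J} + J = J + \frac{39}{J}$)
$w{\left(q \right)} = \frac{-17 + q}{q}$
$\left(D{\left(-138,-103 \right)} - 16971\right) + w{\left(121 \right)} = \left(\left(-103 + \frac{39}{-103}\right) - 16971\right) + \frac{-17 + 121}{121} = \left(\left(-103 + 39 \left(- \frac{1}{103}\right)\right) - 16971\right) + \frac{1}{121} \cdot 104 = \left(\left(-103 - \frac{39}{103}\right) - 16971\right) + \frac{104}{121} = \left(- \frac{10648}{103} - 16971\right) + \frac{104}{121} = - \frac{1758661}{103} + \frac{104}{121} = - \frac{212787269}{12463}$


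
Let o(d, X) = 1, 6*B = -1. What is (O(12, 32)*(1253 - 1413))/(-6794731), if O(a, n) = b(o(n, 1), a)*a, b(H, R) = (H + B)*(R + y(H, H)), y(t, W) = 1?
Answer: 20800/6794731 ≈ 0.0030612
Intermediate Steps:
B = -⅙ (B = (⅙)*(-1) = -⅙ ≈ -0.16667)
b(H, R) = (1 + R)*(-⅙ + H) (b(H, R) = (H - ⅙)*(R + 1) = (-⅙ + H)*(1 + R) = (1 + R)*(-⅙ + H))
O(a, n) = a*(⅚ + 5*a/6) (O(a, n) = (-⅙ + 1 - a/6 + 1*a)*a = (-⅙ + 1 - a/6 + a)*a = (⅚ + 5*a/6)*a = a*(⅚ + 5*a/6))
(O(12, 32)*(1253 - 1413))/(-6794731) = (((⅚)*12*(1 + 12))*(1253 - 1413))/(-6794731) = (((⅚)*12*13)*(-160))*(-1/6794731) = (130*(-160))*(-1/6794731) = -20800*(-1/6794731) = 20800/6794731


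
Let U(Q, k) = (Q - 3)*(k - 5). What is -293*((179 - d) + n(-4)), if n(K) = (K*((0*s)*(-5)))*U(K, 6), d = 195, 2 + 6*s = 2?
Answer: 4688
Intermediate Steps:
s = 0 (s = -⅓ + (⅙)*2 = -⅓ + ⅓ = 0)
U(Q, k) = (-5 + k)*(-3 + Q) (U(Q, k) = (-3 + Q)*(-5 + k) = (-5 + k)*(-3 + Q))
n(K) = 0 (n(K) = (K*((0*0)*(-5)))*(15 - 5*K - 3*6 + K*6) = (K*(0*(-5)))*(15 - 5*K - 18 + 6*K) = (K*0)*(-3 + K) = 0*(-3 + K) = 0)
-293*((179 - d) + n(-4)) = -293*((179 - 1*195) + 0) = -293*((179 - 195) + 0) = -293*(-16 + 0) = -293*(-16) = 4688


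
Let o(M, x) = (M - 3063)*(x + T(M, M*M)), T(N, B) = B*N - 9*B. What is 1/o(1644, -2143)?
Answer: -1/6270520156923 ≈ -1.5948e-13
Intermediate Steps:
T(N, B) = -9*B + B*N
o(M, x) = (-3063 + M)*(x + M**2*(-9 + M)) (o(M, x) = (M - 3063)*(x + (M*M)*(-9 + M)) = (-3063 + M)*(x + M**2*(-9 + M)))
1/o(1644, -2143) = 1/(1644**4 - 3072*1644**3 - 3063*(-2143) + 27567*1644**2 + 1644*(-2143)) = 1/(7304781885696 - 3072*4443297984 + 6564009 + 27567*2702736 - 3523092) = 1/(7304781885696 - 13649811406848 + 6564009 + 74506323312 - 3523092) = 1/(-6270520156923) = -1/6270520156923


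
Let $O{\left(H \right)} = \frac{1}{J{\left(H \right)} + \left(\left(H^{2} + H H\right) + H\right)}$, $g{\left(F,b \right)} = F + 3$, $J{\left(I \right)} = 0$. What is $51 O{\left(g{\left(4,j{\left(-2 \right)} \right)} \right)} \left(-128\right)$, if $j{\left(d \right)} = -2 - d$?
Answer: $- \frac{2176}{35} \approx -62.171$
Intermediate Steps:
$g{\left(F,b \right)} = 3 + F$
$O{\left(H \right)} = \frac{1}{H + 2 H^{2}}$ ($O{\left(H \right)} = \frac{1}{0 + \left(\left(H^{2} + H H\right) + H\right)} = \frac{1}{0 + \left(\left(H^{2} + H^{2}\right) + H\right)} = \frac{1}{0 + \left(2 H^{2} + H\right)} = \frac{1}{0 + \left(H + 2 H^{2}\right)} = \frac{1}{H + 2 H^{2}}$)
$51 O{\left(g{\left(4,j{\left(-2 \right)} \right)} \right)} \left(-128\right) = 51 \frac{1}{\left(3 + 4\right) \left(1 + 2 \left(3 + 4\right)\right)} \left(-128\right) = 51 \frac{1}{7 \left(1 + 2 \cdot 7\right)} \left(-128\right) = 51 \frac{1}{7 \left(1 + 14\right)} \left(-128\right) = 51 \frac{1}{7 \cdot 15} \left(-128\right) = 51 \cdot \frac{1}{7} \cdot \frac{1}{15} \left(-128\right) = 51 \cdot \frac{1}{105} \left(-128\right) = \frac{17}{35} \left(-128\right) = - \frac{2176}{35}$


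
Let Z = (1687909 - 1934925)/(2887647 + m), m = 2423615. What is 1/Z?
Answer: -241421/11228 ≈ -21.502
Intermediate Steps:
Z = -11228/241421 (Z = (1687909 - 1934925)/(2887647 + 2423615) = -247016/5311262 = -247016*1/5311262 = -11228/241421 ≈ -0.046508)
1/Z = 1/(-11228/241421) = -241421/11228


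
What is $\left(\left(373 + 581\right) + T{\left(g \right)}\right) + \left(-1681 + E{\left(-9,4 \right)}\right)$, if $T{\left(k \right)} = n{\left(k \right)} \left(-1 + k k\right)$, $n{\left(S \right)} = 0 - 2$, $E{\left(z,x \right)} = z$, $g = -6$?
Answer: $-806$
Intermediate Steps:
$n{\left(S \right)} = -2$
$T{\left(k \right)} = 2 - 2 k^{2}$ ($T{\left(k \right)} = - 2 \left(-1 + k k\right) = - 2 \left(-1 + k^{2}\right) = 2 - 2 k^{2}$)
$\left(\left(373 + 581\right) + T{\left(g \right)}\right) + \left(-1681 + E{\left(-9,4 \right)}\right) = \left(\left(373 + 581\right) + \left(2 - 2 \left(-6\right)^{2}\right)\right) - 1690 = \left(954 + \left(2 - 72\right)\right) - 1690 = \left(954 - 70\right) - 1690 = 884 - 1690 = -806$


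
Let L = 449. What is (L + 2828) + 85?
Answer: 3362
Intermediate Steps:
(L + 2828) + 85 = (449 + 2828) + 85 = 3277 + 85 = 3362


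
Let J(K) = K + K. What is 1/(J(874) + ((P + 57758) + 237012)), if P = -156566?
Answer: 1/139952 ≈ 7.1453e-6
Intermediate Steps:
J(K) = 2*K
1/(J(874) + ((P + 57758) + 237012)) = 1/(2*874 + ((-156566 + 57758) + 237012)) = 1/(1748 + (-98808 + 237012)) = 1/(1748 + 138204) = 1/139952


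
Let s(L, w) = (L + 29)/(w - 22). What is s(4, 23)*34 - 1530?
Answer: -408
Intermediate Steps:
s(L, w) = (29 + L)/(-22 + w)
s(4, 23)*34 - 1530 = ((29 + 4)/(-22 + 23))*34 - 1530 = (33/1)*34 - 1530 = (1*33)*34 - 1530 = 33*34 - 1530 = 1122 - 1530 = -408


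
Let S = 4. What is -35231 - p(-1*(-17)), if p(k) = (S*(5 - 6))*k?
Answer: -35163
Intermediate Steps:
p(k) = -4*k (p(k) = (4*(5 - 6))*k = (4*(-1))*k = -4*k)
-35231 - p(-1*(-17)) = -35231 - (-4)*(-1*(-17)) = -35231 - (-4)*17 = -35231 - 1*(-68) = -35231 + 68 = -35163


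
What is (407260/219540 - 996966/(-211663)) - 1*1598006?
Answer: -3712831438857055/2323424751 ≈ -1.5980e+6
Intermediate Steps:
(407260/219540 - 996966/(-211663)) - 1*1598006 = (407260*(1/219540) - 996966*(-1/211663)) - 1598006 = (20363/10977 + 996966/211663) - 1598006 = 15253789451/2323424751 - 1598006 = -3712831438857055/2323424751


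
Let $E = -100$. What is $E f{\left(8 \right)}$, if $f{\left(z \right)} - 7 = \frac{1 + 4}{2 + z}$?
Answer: $-750$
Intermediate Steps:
$f{\left(z \right)} = 7 + \frac{5}{2 + z}$ ($f{\left(z \right)} = 7 + \frac{1 + 4}{2 + z} = 7 + \frac{5}{2 + z}$)
$E f{\left(8 \right)} = - 100 \frac{19 + 7 \cdot 8}{2 + 8} = - 100 \frac{19 + 56}{10} = - 100 \cdot \frac{1}{10} \cdot 75 = \left(-100\right) \frac{15}{2} = -750$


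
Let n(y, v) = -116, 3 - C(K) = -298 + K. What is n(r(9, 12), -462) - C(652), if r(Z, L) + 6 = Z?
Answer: 235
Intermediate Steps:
C(K) = 301 - K (C(K) = 3 - (-298 + K) = 3 + (298 - K) = 301 - K)
r(Z, L) = -6 + Z
n(r(9, 12), -462) - C(652) = -116 - (301 - 1*652) = -116 - (301 - 652) = -116 - 1*(-351) = -116 + 351 = 235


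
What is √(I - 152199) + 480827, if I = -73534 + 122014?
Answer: 480827 + I*√103719 ≈ 4.8083e+5 + 322.05*I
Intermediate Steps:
I = 48480
√(I - 152199) + 480827 = √(48480 - 152199) + 480827 = √(-103719) + 480827 = I*√103719 + 480827 = 480827 + I*√103719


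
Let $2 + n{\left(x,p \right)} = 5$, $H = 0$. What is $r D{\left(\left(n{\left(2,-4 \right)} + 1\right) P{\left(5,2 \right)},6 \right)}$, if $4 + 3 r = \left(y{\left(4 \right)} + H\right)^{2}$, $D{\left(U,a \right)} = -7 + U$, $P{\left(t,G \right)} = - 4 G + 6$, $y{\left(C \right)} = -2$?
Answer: $0$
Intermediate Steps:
$n{\left(x,p \right)} = 3$ ($n{\left(x,p \right)} = -2 + 5 = 3$)
$P{\left(t,G \right)} = 6 - 4 G$
$r = 0$ ($r = - \frac{4}{3} + \frac{\left(-2 + 0\right)^{2}}{3} = - \frac{4}{3} + \frac{\left(-2\right)^{2}}{3} = - \frac{4}{3} + \frac{1}{3} \cdot 4 = - \frac{4}{3} + \frac{4}{3} = 0$)
$r D{\left(\left(n{\left(2,-4 \right)} + 1\right) P{\left(5,2 \right)},6 \right)} = 0 \left(-7 + \left(3 + 1\right) \left(6 - 8\right)\right) = 0 \left(-7 + 4 \left(6 - 8\right)\right) = 0 \left(-7 + 4 \left(-2\right)\right) = 0 \left(-7 - 8\right) = 0 \left(-15\right) = 0$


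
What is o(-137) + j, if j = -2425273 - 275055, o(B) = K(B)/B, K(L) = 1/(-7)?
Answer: -2589614551/959 ≈ -2.7003e+6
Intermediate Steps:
K(L) = -⅐
o(B) = -1/(7*B)
j = -2700328
o(-137) + j = -⅐/(-137) - 2700328 = -⅐*(-1/137) - 2700328 = 1/959 - 2700328 = -2589614551/959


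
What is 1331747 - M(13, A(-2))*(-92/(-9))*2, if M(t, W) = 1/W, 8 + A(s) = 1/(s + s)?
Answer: 395529595/297 ≈ 1.3318e+6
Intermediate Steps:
A(s) = -8 + 1/(2*s) (A(s) = -8 + 1/(s + s) = -8 + 1/(2*s))
1331747 - M(13, A(-2))*(-92/(-9))*2 = 1331747 - (-92/(-9))/(-8 + (½)/(-2))*2 = 1331747 - (-92*(-⅑))/(-8 + (½)*(-½))*2 = 1331747 - (92/9)/(-8 - ¼)*2 = 1331747 - (92/9)/(-33/4)*2 = 1331747 - (-4/33*92/9)*2 = 1331747 - (-368)*2/297 = 1331747 - 1*(-736/297) = 1331747 + 736/297 = 395529595/297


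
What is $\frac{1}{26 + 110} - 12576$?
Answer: $- \frac{1710335}{136} \approx -12576.0$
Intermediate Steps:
$\frac{1}{26 + 110} - 12576 = \frac{1}{136} - 12576 = - \frac{1710335}{136}$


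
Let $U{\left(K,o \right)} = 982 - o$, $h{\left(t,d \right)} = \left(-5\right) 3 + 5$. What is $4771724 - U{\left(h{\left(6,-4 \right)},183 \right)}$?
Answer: $4770925$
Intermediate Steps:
$h{\left(t,d \right)} = -10$ ($h{\left(t,d \right)} = -15 + 5 = -10$)
$4771724 - U{\left(h{\left(6,-4 \right)},183 \right)} = 4771724 - \left(982 - 183\right) = 4771724 - 799 = 4770925$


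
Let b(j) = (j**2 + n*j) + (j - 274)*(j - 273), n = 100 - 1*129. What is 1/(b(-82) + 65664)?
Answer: 1/201146 ≈ 4.9715e-6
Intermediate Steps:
n = -29 (n = 100 - 129 = -29)
b(j) = j**2 - 29*j + (-274 + j)*(-273 + j) (b(j) = (j**2 - 29*j) + (j - 274)*(j - 273) = (j**2 - 29*j) + (-274 + j)*(-273 + j) = j**2 - 29*j + (-274 + j)*(-273 + j))
1/(b(-82) + 65664) = 1/((74802 - 576*(-82) + 2*(-82)**2) + 65664) = 1/((74802 + 47232 + 2*6724) + 65664) = 1/((74802 + 47232 + 13448) + 65664) = 1/(135482 + 65664) = 1/201146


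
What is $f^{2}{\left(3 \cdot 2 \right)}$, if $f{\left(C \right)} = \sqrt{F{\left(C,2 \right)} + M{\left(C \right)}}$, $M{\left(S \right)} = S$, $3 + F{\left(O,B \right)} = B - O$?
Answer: $-1$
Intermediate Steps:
$F{\left(O,B \right)} = -3 + B - O$ ($F{\left(O,B \right)} = -3 + \left(B - O\right) = -3 + B - O$)
$f{\left(C \right)} = i$ ($f{\left(C \right)} = \sqrt{\left(-3 + 2 - C\right) + C} = \sqrt{\left(-1 - C\right) + C} = \sqrt{-1} = i$)
$f^{2}{\left(3 \cdot 2 \right)} = i^{2} = -1$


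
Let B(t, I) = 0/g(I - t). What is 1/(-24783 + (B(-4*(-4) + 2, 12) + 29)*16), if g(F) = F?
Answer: -1/24319 ≈ -4.1120e-5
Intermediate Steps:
B(t, I) = 0 (B(t, I) = 0/(I - t) = 0)
1/(-24783 + (B(-4*(-4) + 2, 12) + 29)*16) = 1/(-24783 + (0 + 29)*16) = 1/(-24783 + 29*16) = 1/(-24783 + 464) = 1/(-24319) = -1/24319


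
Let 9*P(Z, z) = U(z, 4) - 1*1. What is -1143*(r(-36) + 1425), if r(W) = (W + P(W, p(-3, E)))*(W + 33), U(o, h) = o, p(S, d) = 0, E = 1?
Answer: -1752600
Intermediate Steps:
P(Z, z) = -1/9 + z/9 (P(Z, z) = (z - 1*1)/9 = (z - 1)/9 = (-1 + z)/9 = -1/9 + z/9)
r(W) = (33 + W)*(-1/9 + W) (r(W) = (W + (-1/9 + (1/9)*0))*(W + 33) = (W + (-1/9 + 0))*(33 + W) = (W - 1/9)*(33 + W) = (-1/9 + W)*(33 + W) = (33 + W)*(-1/9 + W))
-1143*(r(-36) + 1425) = -1143*((-11/3 + (-36)**2 + (296/9)*(-36)) + 1425) = -1143*((-11/3 + 1296 - 1184) + 1425) = -1143*(325/3 + 1425) = -1143*4600/3 = -1752600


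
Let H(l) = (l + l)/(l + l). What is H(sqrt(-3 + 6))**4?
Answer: 1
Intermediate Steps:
H(l) = 1 (H(l) = (2*l)/((2*l)) = (2*l)*(1/(2*l)) = 1)
H(sqrt(-3 + 6))**4 = 1**4 = 1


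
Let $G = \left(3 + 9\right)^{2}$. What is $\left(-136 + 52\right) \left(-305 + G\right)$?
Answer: $13524$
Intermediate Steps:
$G = 144$ ($G = 12^{2} = 144$)
$\left(-136 + 52\right) \left(-305 + G\right) = \left(-136 + 52\right) \left(-305 + 144\right) = \left(-84\right) \left(-161\right) = 13524$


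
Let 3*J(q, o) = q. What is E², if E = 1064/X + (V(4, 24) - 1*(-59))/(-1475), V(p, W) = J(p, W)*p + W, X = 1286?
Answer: 190742701081/323823593025 ≈ 0.58903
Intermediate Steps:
J(q, o) = q/3
V(p, W) = W + p²/3 (V(p, W) = (p/3)*p + W = p²/3 + W = W + p²/3)
E = 436741/569055 (E = 1064/1286 + ((24 + (⅓)*4²) - 1*(-59))/(-1475) = 1064*(1/1286) + ((24 + (⅓)*16) + 59)*(-1/1475) = 532/643 + ((24 + 16/3) + 59)*(-1/1475) = 532/643 + (88/3 + 59)*(-1/1475) = 532/643 + (265/3)*(-1/1475) = 532/643 - 53/885 = 436741/569055 ≈ 0.76748)
E² = (436741/569055)² = 190742701081/323823593025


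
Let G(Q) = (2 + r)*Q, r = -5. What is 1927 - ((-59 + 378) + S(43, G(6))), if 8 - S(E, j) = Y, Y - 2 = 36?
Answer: 1638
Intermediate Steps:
G(Q) = -3*Q (G(Q) = (2 - 5)*Q = -3*Q)
Y = 38 (Y = 2 + 36 = 38)
S(E, j) = -30 (S(E, j) = 8 - 1*38 = 8 - 38 = -30)
1927 - ((-59 + 378) + S(43, G(6))) = 1927 - ((-59 + 378) - 30) = 1927 - (319 - 30) = 1927 - 1*289 = 1927 - 289 = 1638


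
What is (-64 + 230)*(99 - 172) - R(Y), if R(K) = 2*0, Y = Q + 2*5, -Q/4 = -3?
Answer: -12118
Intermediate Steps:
Q = 12 (Q = -4*(-3) = 12)
Y = 22 (Y = 12 + 2*5 = 12 + 10 = 22)
R(K) = 0
(-64 + 230)*(99 - 172) - R(Y) = (-64 + 230)*(99 - 172) - 1*0 = 166*(-73) + 0 = -12118 + 0 = -12118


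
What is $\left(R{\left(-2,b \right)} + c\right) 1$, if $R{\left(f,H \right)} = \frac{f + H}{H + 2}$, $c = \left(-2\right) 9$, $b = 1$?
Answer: $- \frac{55}{3} \approx -18.333$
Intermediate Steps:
$c = -18$
$R{\left(f,H \right)} = \frac{H + f}{2 + H}$
$\left(R{\left(-2,b \right)} + c\right) 1 = \left(\frac{1 - 2}{2 + 1} - 18\right) 1 = \left(\frac{1}{3} \left(-1\right) - 18\right) 1 = \left(- \frac{1}{3} - 18\right) 1 = \left(- \frac{55}{3}\right) 1 = - \frac{55}{3}$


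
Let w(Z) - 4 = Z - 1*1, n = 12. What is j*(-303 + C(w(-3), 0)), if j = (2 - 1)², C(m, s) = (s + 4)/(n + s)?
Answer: -908/3 ≈ -302.67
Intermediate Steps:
w(Z) = 3 + Z (w(Z) = 4 + (Z - 1*1) = 4 + (Z - 1) = 4 + (-1 + Z) = 3 + Z)
C(m, s) = (4 + s)/(12 + s) (C(m, s) = (s + 4)/(12 + s) = (4 + s)/(12 + s))
j = 1 (j = 1² = 1)
j*(-303 + C(w(-3), 0)) = 1*(-303 + (4 + 0)/(12 + 0)) = 1*(-303 + 4/12) = 1*(-303 + (1/12)*4) = 1*(-303 + ⅓) = 1*(-908/3) = -908/3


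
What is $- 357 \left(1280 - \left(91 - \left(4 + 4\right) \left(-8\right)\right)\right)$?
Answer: $-401625$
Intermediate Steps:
$- 357 \left(1280 - \left(91 - \left(4 + 4\right) \left(-8\right)\right)\right) = - 357 \left(1280 + \left(8 \left(-8\right) - 91\right)\right) = - 357 \left(1280 - 155\right) = \left(-357\right) 1125 = -401625$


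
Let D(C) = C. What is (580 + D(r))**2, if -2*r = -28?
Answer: 352836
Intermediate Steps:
r = 14 (r = -1/2*(-28) = 14)
(580 + D(r))**2 = (580 + 14)**2 = 594**2 = 352836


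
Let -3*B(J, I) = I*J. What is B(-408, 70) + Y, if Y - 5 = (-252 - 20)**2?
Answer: 83509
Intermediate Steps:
B(J, I) = -I*J/3
Y = 73989 (Y = 5 + (-252 - 20)**2 = 5 + (-272)**2 = 5 + 73984 = 73989)
B(-408, 70) + Y = -1/3*70*(-408) + 73989 = 9520 + 73989 = 83509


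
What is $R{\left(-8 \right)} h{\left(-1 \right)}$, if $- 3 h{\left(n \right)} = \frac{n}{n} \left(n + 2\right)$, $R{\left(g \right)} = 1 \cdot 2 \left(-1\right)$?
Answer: $\frac{2}{3} \approx 0.66667$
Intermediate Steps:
$R{\left(g \right)} = -2$ ($R{\left(g \right)} = 2 \left(-1\right) = -2$)
$h{\left(n \right)} = - \frac{2}{3} - \frac{n}{3}$ ($h{\left(n \right)} = - \frac{\frac{n}{n} \left(n + 2\right)}{3} = - \frac{1 \left(2 + n\right)}{3} = - \frac{2 + n}{3} = - \frac{2}{3} - \frac{n}{3}$)
$R{\left(-8 \right)} h{\left(-1 \right)} = - 2 \left(- \frac{2}{3} - - \frac{1}{3}\right) = - 2 \left(- \frac{2}{3} + \frac{1}{3}\right) = \left(-2\right) \left(- \frac{1}{3}\right) = \frac{2}{3}$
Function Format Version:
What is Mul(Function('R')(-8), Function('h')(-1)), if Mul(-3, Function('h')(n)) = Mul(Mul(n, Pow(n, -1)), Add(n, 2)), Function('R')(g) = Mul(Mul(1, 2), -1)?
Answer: Rational(2, 3) ≈ 0.66667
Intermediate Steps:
Function('R')(g) = -2 (Function('R')(g) = Mul(2, -1) = -2)
Function('h')(n) = Add(Rational(-2, 3), Mul(Rational(-1, 3), n)) (Function('h')(n) = Mul(Rational(-1, 3), Mul(Mul(n, Pow(n, -1)), Add(n, 2))) = Mul(Rational(-1, 3), Mul(1, Add(2, n))) = Mul(Rational(-1, 3), Add(2, n)) = Add(Rational(-2, 3), Mul(Rational(-1, 3), n)))
Mul(Function('R')(-8), Function('h')(-1)) = Mul(-2, Add(Rational(-2, 3), Mul(Rational(-1, 3), -1))) = Mul(-2, Add(Rational(-2, 3), Rational(1, 3))) = Mul(-2, Rational(-1, 3)) = Rational(2, 3)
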